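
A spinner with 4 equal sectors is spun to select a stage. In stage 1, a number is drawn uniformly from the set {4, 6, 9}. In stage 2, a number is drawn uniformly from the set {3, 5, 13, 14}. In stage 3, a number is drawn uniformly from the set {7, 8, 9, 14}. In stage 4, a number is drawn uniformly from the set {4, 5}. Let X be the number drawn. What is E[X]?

E[X | stage 1] = (4+6+9)/3 = 19/3.
E[X | stage 2] = (3+5+13+14)/4 = 35/4.
E[X | stage 3] = (7+8+9+14)/4 = 19/2.
E[X | stage 4] = (4+5)/2 = 9/2.
By the law of total expectation,
E[X] = (1/4)·(19/3) + (1/4)·(35/4) + (1/4)·(19/2) + (1/4)·(9/2) = 349/48.

349/48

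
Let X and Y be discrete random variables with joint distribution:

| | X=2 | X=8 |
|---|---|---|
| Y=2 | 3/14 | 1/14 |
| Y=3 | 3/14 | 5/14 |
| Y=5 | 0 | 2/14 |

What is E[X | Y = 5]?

P(Y = 5) = 1/7.
Σ X·P over the event = 8·(2/14) = 8/7.
E[X | Y = 5] = (8/7) / (1/7) = 8.

8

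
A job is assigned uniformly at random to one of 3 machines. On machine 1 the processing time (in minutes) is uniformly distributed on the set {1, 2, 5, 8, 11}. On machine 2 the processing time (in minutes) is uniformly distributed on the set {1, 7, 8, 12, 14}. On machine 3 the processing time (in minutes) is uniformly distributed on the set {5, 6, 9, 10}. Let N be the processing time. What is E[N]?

E[N | machine 1] = (1+2+5+8+11)/5 = 27/5.
E[N | machine 2] = (1+7+8+12+14)/5 = 42/5.
E[N | machine 3] = (5+6+9+10)/4 = 15/2.
By the law of total expectation,
E[N] = (1/3)·(27/5) + (1/3)·(42/5) + (1/3)·(15/2) = 71/10.

71/10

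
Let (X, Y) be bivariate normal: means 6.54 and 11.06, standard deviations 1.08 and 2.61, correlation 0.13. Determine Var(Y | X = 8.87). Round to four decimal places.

For a bivariate normal, Var(Y | X=x) = σ_Y²(1 − ρ²).
Var(Y | X=8.87) = (2.61)²·(1 − (0.13)²) = 6.8121·0.9831 = 6.6970.

6.6970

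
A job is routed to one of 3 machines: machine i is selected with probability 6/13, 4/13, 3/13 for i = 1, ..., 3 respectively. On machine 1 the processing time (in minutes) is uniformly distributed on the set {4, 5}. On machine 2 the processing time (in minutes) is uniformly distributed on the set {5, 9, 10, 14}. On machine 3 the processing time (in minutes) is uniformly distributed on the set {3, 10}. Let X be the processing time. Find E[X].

13/2

E[X | machine 1] = (4+5)/2 = 9/2.
E[X | machine 2] = (5+9+10+14)/4 = 19/2.
E[X | machine 3] = (3+10)/2 = 13/2.
E[X] = (6/13)·(9/2) + (4/13)·(19/2) + (3/13)·(13/2) = 13/2.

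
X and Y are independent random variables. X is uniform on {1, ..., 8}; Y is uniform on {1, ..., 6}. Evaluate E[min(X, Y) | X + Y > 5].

60/19

P(X + Y > 5) = 19/24.
Summing min(X,Y)·P(x,y) over outcomes with X + Y > 5 gives 5/2.
E[min(X, Y) | X + Y > 5] = (5/2) / (19/24) = 60/19.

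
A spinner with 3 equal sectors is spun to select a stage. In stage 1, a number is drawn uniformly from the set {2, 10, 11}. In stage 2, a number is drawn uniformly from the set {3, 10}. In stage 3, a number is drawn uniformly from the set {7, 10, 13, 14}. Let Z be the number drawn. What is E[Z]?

E[Z | stage 1] = (2+10+11)/3 = 23/3.
E[Z | stage 2] = (3+10)/2 = 13/2.
E[Z | stage 3] = (7+10+13+14)/4 = 11.
By the law of total expectation,
E[Z] = (1/3)·(23/3) + (1/3)·(13/2) + (1/3)·(11) = 151/18.

151/18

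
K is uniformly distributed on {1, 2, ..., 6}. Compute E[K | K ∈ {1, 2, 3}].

2

P(K ∈ {1, 2, 3}) = 1/2.
Σ over the event: 1·1/6 + 2·1/6 + 3·1/6 = 1.
E[K | K ∈ {1, 2, 3}] = (1) / (1/2) = 2.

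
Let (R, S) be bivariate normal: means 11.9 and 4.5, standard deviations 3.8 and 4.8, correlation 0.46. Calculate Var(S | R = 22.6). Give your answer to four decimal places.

The conditional variance in a bivariate normal is σ_S²(1 − ρ²), independent of x.
Var(S | R=22.6) = (4.8)²·(1 − (0.46)²) = 23.04·0.7884 = 18.1647.

18.1647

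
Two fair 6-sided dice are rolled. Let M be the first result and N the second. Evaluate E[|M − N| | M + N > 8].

7/5

Outcomes with M + N > 8: (3,6), (4,5), (4,6), (5,4), (5,5), (5,6), (6,3), (6,4), (6,5), (6,6), each with probability 1/36.
E[|M − N| | M + N > 8] = (3 + 1 + 2 + 1 + 0 + 1 + 3 + 2 + 1 + 0) / 10 = 7/5.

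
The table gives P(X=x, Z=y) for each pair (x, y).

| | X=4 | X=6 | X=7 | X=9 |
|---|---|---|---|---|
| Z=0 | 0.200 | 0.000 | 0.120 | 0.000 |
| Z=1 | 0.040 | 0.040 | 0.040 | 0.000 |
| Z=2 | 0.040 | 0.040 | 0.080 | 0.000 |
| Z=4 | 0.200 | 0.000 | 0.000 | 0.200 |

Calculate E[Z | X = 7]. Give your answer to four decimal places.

P(X = 7) = 0.240.
Σ Z·P over the event = 0·(0.120) + 1·(0.040) + 2·(0.080) = 0.200.
E[Z | X = 7] = (0.200) / (0.240) = 0.8333.

0.8333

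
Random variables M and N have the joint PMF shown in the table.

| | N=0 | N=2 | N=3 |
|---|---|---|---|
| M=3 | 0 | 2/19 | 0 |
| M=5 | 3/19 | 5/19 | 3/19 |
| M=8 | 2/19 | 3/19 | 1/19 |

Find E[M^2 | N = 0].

P(N = 0) = 5/19.
Σ M^2·P over the event = 25·(3/19) + 64·(2/19) = 203/19.
E[M^2 | N = 0] = (203/19) / (5/19) = 203/5.

203/5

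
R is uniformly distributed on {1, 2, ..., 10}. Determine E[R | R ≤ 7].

4

Given R ≤ 7, R is equally likely to be any of {1, 2, 3, 4, 5, 6, 7}.
E[R | R ≤ 7] = (1 + 2 + 3 + 4 + 5 + 6 + 7) / 7 = 4.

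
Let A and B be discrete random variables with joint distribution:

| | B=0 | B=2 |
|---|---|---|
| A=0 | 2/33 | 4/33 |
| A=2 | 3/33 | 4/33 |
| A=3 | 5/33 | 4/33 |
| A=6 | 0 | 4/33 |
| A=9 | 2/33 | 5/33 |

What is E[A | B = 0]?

13/4

P(B = 0) = 4/11.
Σ A·P over the event = 0·(2/33) + 2·(3/33) + 3·(5/33) + 9·(2/33) = 13/11.
E[A | B = 0] = (13/11) / (4/11) = 13/4.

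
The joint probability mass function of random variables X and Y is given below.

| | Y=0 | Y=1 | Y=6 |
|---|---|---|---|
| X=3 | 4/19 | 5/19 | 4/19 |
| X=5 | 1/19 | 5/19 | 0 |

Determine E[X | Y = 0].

P(Y = 0) = 5/19.
Summing X·P(X=x,Y=y) over the conditioning event gives 17/19.
E[X | Y = 0] = (17/19) / (5/19) = 17/5.

17/5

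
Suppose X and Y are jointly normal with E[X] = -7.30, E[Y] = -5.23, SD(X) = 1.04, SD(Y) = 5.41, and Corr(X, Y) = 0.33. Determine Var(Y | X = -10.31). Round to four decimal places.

26.0808

Var(Y | X=x) = (1 − ρ²)·σ_Y².
Var(Y | X=-10.31) = (5.41)²·(1 − (0.33)²) = 29.2681·0.8911 = 26.0808.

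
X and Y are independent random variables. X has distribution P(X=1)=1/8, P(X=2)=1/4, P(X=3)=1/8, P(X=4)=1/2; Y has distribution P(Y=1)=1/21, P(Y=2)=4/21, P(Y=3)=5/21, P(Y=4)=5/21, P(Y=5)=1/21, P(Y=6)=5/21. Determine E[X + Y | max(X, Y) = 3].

P(max(X, Y) = 3) = 25/168.
Summing (X+Y)·P(x,y) over outcomes with max(X, Y) = 3 gives 31/42.
E[X + Y | max(X, Y) = 3] = (31/42) / (25/168) = 124/25.

124/25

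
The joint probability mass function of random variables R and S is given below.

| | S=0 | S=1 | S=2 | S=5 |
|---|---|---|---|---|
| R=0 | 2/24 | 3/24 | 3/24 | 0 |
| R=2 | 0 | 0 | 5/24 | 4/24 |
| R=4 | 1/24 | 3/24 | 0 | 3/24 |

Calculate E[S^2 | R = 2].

P(R = 2) = 3/8.
Σ S^2·P over the event = 4·(5/24) + 25·(4/24) = 5.
E[S^2 | R = 2] = (5) / (3/8) = 40/3.

40/3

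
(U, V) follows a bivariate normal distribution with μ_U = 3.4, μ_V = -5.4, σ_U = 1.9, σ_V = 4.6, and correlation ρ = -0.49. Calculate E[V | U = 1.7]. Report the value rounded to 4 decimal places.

For a bivariate normal, E[V | U=x] = μ_V + ρ·(σ_V/σ_U)·(x − μ_U).
E[V | U=1.7] = -5.4 + (-0.49)·(4.6/1.9)·(1.7 − (3.4)) = -5.4 + (-1.1863)·(-1.7) = -3.3833.

-3.3833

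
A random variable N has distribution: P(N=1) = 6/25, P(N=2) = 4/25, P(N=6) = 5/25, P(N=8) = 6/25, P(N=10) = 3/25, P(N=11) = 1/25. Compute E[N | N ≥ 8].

P(N ≥ 8) = 2/5.
Σ over the event: 8·6/25 + 10·3/25 + 11·1/25 = 89/25.
E[N | N ≥ 8] = (89/25) / (2/5) = 89/10.

89/10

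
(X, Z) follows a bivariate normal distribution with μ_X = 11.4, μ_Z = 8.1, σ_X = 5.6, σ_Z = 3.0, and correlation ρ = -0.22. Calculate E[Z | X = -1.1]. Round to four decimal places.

For a bivariate normal, E[Z | X=x] = μ_Z + ρ·(σ_Z/σ_X)·(x − μ_X).
E[Z | X=-1.1] = 8.1 + (-0.22)·(3.0/5.6)·(-1.1 − (11.4)) = 8.1 + (-0.117857)·(-12.5) = 9.5732.

9.5732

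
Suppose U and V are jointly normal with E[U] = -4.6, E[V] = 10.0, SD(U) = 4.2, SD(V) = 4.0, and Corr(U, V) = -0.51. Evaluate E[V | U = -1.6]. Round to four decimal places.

8.5429

E[V | U=x] = μ_V + ρ(σ_V/σ_U)(x − μ_U) for jointly normal variables.
E[V | U=-1.6] = 10.0 + (-0.51)·(4.0/4.2)·(-1.6 − (-4.6)) = 10.0 + (-0.48571)·(3) = 8.5429.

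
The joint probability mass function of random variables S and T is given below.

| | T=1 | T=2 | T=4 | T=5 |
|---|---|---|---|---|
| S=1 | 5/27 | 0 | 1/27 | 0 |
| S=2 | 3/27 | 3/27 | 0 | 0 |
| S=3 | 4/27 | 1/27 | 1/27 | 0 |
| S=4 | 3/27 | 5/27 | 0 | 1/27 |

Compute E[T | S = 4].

P(S = 4) = 1/3.
Summing T·P(S=x,T=y) over the conditioning event gives 2/3.
E[T | S = 4] = (2/3) / (1/3) = 2.

2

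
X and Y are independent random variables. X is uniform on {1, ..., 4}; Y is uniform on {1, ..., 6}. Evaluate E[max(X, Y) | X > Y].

10/3

Outcomes with X > Y: (2,1), (3,1), (3,2), (4,1), (4,2), (4,3), each with probability 1/24.
E[max(X, Y) | X > Y] = (2 + 3 + 3 + 4 + 4 + 4) / 6 = 10/3.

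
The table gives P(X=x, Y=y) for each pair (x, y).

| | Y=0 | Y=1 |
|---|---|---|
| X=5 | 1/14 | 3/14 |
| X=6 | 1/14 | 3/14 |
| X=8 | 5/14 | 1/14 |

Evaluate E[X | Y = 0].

51/7

P(Y = 0) = 1/2.
Σ X·P over the event = 5·(1/14) + 6·(1/14) + 8·(5/14) = 51/14.
E[X | Y = 0] = (51/14) / (1/2) = 51/7.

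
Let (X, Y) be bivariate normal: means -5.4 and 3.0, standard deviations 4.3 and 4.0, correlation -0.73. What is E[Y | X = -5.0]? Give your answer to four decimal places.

2.7284

E[Y | X=x] = μ_Y + ρ(σ_Y/σ_X)(x − μ_X) for jointly normal variables.
E[Y | X=-5.0] = 3.0 + (-0.73)·(4.0/4.3)·(-5.0 − (-5.4)) = 3.0 + (-0.67907)·(0.4) = 2.7284.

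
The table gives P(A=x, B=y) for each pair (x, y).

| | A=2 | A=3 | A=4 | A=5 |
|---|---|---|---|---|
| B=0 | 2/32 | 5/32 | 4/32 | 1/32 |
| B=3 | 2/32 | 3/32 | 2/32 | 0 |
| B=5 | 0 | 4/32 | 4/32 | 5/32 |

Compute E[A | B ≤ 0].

P(B ≤ 0) = 3/8.
Summing A·P(A=x,B=y) over the conditioning event gives 5/4.
E[A | B ≤ 0] = (5/4) / (3/8) = 10/3.

10/3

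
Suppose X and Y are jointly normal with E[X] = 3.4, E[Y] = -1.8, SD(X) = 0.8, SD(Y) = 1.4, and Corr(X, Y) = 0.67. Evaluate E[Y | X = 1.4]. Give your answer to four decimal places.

E[Y | X=x] = μ_Y + ρ(σ_Y/σ_X)(x − μ_X) for jointly normal variables.
E[Y | X=1.4] = -1.8 + (0.67)·(1.4/0.8)·(1.4 − (3.4)) = -1.8 + (1.1725)·(-2) = -4.1450.

-4.1450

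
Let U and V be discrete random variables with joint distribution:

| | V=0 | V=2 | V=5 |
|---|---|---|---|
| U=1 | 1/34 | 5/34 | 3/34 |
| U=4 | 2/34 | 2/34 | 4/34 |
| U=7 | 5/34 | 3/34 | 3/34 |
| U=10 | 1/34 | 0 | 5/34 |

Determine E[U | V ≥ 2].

124/25

P(V ≥ 2) = 25/34.
Σ U·P over the event = 1·(5/34) + 1·(3/34) + 4·(2/34) + 4·(4/34) + 7·(3/34) + 7·(3/34) + 10·(5/34) = 62/17.
E[U | V ≥ 2] = (62/17) / (25/34) = 124/25.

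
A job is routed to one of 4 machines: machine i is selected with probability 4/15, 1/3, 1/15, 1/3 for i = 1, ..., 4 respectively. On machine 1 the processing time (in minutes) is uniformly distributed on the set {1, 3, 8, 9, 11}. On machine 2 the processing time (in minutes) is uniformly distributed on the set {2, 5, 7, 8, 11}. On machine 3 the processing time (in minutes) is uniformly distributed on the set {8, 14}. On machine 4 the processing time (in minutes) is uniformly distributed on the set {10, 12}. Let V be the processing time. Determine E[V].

623/75

E[V | machine 1] = (1+3+8+9+11)/5 = 32/5.
E[V | machine 2] = (2+5+7+8+11)/5 = 33/5.
E[V | machine 3] = (8+14)/2 = 11.
E[V | machine 4] = (10+12)/2 = 11.
E[V] = (4/15)·(32/5) + (1/3)·(33/5) + (1/15)·(11) + (1/3)·(11) = 623/75.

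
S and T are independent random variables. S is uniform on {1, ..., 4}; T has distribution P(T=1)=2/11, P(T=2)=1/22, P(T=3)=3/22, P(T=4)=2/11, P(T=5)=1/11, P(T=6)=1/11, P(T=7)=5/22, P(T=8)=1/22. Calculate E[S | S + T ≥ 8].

P(S + T ≥ 8) = 19/44.
Summing S·P(x,y) over outcomes with S + T ≥ 8 gives 27/22.
E[S | S + T ≥ 8] = (27/22) / (19/44) = 54/19.

54/19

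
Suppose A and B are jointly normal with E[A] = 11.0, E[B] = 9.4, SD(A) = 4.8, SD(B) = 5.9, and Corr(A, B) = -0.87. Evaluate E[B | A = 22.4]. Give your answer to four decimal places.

-2.7909

For a bivariate normal, E[B | A=x] = μ_B + ρ·(σ_B/σ_A)·(x − μ_A).
E[B | A=22.4] = 9.4 + (-0.87)·(5.9/4.8)·(22.4 − (11.0)) = 9.4 + (-1.069375)·(11.4) = -2.7909.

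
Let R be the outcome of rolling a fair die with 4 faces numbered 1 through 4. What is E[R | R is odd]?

Given R is odd, R is equally likely to be any of {1, 3}.
E[R | R is odd] = (1 + 3) / 2 = 2.

2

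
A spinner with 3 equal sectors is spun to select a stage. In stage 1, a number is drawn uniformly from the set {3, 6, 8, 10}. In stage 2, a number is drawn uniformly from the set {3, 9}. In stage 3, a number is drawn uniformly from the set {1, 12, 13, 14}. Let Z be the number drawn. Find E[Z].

E[Z | stage 1] = (3+6+8+10)/4 = 27/4.
E[Z | stage 2] = (3+9)/2 = 6.
E[Z | stage 3] = (1+12+13+14)/4 = 10.
By the law of total expectation,
E[Z] = (1/3)·(27/4) + (1/3)·(6) + (1/3)·(10) = 91/12.

91/12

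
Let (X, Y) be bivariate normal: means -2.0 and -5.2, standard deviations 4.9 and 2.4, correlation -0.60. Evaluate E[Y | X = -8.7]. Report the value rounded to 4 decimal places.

-3.2310

The regression of Y on X has slope ρ·σ_Y/σ_X and passes through (μ_X, μ_Y).
E[Y | X=-8.7] = -5.2 + (-0.60)·(2.4/4.9)·(-8.7 − (-2.0)) = -5.2 + (-0.29388)·(-6.7) = -3.2310.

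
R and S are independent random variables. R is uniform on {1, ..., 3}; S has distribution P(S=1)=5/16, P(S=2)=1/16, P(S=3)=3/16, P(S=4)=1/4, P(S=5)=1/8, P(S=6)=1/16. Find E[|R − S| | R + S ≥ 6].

P(R + S ≥ 6) = 5/12.
Summing |R−S|·P(x,y) over outcomes with R + S ≥ 6 gives 7/8.
E[|R − S| | R + S ≥ 6] = (7/8) / (5/12) = 21/10.

21/10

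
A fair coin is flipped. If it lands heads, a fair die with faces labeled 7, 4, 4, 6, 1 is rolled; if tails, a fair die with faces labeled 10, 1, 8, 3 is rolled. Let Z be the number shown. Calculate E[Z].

99/20

E[Z | heads] = (7+4+4+6+1)/5 = 22/5.
E[Z | tails] = (10+1+8+3)/4 = 11/2.
E[Z] = (1/2)·(22/5) + (1/2)·(11/2) = 99/20.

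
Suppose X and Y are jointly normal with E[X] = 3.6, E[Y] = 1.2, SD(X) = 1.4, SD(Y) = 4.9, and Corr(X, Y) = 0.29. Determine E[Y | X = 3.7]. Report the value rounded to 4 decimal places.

The regression of Y on X has slope ρ·σ_Y/σ_X and passes through (μ_X, μ_Y).
E[Y | X=3.7] = 1.2 + (0.29)·(4.9/1.4)·(3.7 − (3.6)) = 1.2 + (1.015)·(0.1) = 1.3015.

1.3015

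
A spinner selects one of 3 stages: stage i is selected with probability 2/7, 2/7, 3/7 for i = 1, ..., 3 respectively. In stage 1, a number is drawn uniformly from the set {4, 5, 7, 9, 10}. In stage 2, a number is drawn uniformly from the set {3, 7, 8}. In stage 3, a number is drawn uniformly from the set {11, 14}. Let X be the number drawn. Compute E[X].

E[X | stage 1] = (4+5+7+9+10)/5 = 7.
E[X | stage 2] = (3+7+8)/3 = 6.
E[X | stage 3] = (11+14)/2 = 25/2.
E[X] = (2/7)·(7) + (2/7)·(6) + (3/7)·(25/2) = 127/14.

127/14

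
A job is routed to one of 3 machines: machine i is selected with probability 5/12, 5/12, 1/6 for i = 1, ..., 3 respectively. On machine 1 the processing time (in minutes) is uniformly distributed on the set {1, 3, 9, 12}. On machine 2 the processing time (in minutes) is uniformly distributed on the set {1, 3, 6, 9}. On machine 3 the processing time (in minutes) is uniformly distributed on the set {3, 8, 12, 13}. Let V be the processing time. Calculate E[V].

73/12

E[V | machine 1] = (1+3+9+12)/4 = 25/4.
E[V | machine 2] = (1+3+6+9)/4 = 19/4.
E[V | machine 3] = (3+8+12+13)/4 = 9.
By the law of total expectation,
E[V] = (5/12)·(25/4) + (5/12)·(19/4) + (1/6)·(9) = 73/12.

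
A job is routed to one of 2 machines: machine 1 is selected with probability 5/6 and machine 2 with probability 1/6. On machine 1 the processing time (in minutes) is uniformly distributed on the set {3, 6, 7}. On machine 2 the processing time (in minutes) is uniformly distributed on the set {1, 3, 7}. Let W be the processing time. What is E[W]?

91/18

E[W | machine 1] = (3+6+7)/3 = 16/3.
E[W | machine 2] = (1+3+7)/3 = 11/3.
E[W] = (5/6)·(16/3) + (1/6)·(11/3) = 91/18.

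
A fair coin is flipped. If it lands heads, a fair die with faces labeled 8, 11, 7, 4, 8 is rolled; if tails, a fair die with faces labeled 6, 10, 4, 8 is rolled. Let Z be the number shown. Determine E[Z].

E[Z | heads] = (8+11+7+4+8)/5 = 38/5.
E[Z | tails] = (6+10+4+8)/4 = 7.
E[Z] = (1/2)·(38/5) + (1/2)·(7) = 73/10.

73/10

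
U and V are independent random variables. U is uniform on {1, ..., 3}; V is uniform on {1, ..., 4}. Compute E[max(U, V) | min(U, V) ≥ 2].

Outcomes with min(U, V) ≥ 2: (2,2), (2,3), (2,4), (3,2), (3,3), (3,4), each with probability 1/12.
E[max(U, V) | min(U, V) ≥ 2] = (2 + 3 + 4 + 3 + 3 + 4) / 6 = 19/6.

19/6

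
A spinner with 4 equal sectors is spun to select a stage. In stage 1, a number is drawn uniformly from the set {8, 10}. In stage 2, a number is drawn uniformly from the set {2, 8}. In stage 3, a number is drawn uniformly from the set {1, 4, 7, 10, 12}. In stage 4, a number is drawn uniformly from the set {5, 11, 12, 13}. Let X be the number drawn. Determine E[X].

E[X | stage 1] = (8+10)/2 = 9.
E[X | stage 2] = (2+8)/2 = 5.
E[X | stage 3] = (1+4+7+10+12)/5 = 34/5.
E[X | stage 4] = (5+11+12+13)/4 = 41/4.
By the law of total expectation,
E[X] = (1/4)·(9) + (1/4)·(5) + (1/4)·(34/5) + (1/4)·(41/4) = 621/80.

621/80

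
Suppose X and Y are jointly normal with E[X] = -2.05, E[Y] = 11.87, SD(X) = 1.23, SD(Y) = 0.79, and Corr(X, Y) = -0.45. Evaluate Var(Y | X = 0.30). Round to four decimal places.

Var(Y | X=x) = (1 − ρ²)·σ_Y².
Var(Y | X=0.30) = (0.79)²·(1 − (-0.45)²) = 0.6241·0.7975 = 0.4977.

0.4977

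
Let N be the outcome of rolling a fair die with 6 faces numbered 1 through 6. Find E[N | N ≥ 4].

5

Given N ≥ 4, N is equally likely to be any of {4, 5, 6}.
E[N | N ≥ 4] = (4 + 5 + 6) / 3 = 5.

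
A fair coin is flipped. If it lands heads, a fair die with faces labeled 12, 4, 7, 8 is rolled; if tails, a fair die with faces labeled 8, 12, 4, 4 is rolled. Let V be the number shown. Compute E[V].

E[V | heads] = (12+4+7+8)/4 = 31/4.
E[V | tails] = (8+12+4+4)/4 = 7.
E[V] = (1/2)·(31/4) + (1/2)·(7) = 59/8.

59/8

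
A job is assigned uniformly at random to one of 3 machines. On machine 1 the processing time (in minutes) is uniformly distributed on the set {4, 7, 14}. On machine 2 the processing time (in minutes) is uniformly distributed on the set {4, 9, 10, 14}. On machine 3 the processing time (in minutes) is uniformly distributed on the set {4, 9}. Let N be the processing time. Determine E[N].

289/36

E[N | machine 1] = (4+7+14)/3 = 25/3.
E[N | machine 2] = (4+9+10+14)/4 = 37/4.
E[N | machine 3] = (4+9)/2 = 13/2.
E[N] = (1/3)·(25/3) + (1/3)·(37/4) + (1/3)·(13/2) = 289/36.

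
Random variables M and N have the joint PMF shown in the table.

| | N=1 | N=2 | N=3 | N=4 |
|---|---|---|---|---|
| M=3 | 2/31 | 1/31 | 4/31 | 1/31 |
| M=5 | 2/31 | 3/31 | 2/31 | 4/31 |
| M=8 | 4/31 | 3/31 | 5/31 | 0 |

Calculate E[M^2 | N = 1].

P(N = 1) = 8/31.
Σ M^2·P over the event = 9·(2/31) + 25·(2/31) + 64·(4/31) = 324/31.
E[M^2 | N = 1] = (324/31) / (8/31) = 81/2.

81/2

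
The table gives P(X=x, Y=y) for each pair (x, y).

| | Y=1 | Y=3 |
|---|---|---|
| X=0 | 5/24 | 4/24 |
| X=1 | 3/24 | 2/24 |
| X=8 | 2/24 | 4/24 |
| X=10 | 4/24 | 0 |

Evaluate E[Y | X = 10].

1

P(X = 10) = 1/6.
Σ Y·P over the event = 1·(4/24) = 1/6.
E[Y | X = 10] = (1/6) / (1/6) = 1.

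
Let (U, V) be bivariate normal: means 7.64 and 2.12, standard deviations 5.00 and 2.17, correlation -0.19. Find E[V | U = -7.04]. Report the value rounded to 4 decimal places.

3.3305

The regression of V on U has slope ρ·σ_V/σ_U and passes through (μ_U, μ_V).
E[V | U=-7.04] = 2.12 + (-0.19)·(2.17/5.00)·(-7.04 − (7.64)) = 2.12 + (-0.08246)·(-14.68) = 3.3305.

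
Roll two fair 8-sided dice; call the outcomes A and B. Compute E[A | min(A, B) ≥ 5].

P(min(A, B) ≥ 5) = 1/4.
Summing A·P(x,y) over outcomes with min(A, B) ≥ 5 gives 13/8.
E[A | min(A, B) ≥ 5] = (13/8) / (1/4) = 13/2.

13/2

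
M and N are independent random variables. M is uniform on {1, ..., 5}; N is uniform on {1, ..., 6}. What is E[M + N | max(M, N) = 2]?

Outcomes with max(M, N) = 2: (1,2), (2,1), (2,2), each with probability 1/30.
E[M + N | max(M, N) = 2] = (3 + 3 + 4) / 3 = 10/3.

10/3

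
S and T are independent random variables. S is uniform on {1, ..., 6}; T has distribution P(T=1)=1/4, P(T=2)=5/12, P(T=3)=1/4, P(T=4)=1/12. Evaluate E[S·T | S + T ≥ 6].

425/38

P(S + T ≥ 6) = 19/36.
Summing ST·P(x,y) over outcomes with S + T ≥ 6 gives 425/72.
E[S·T | S + T ≥ 6] = (425/72) / (19/36) = 425/38.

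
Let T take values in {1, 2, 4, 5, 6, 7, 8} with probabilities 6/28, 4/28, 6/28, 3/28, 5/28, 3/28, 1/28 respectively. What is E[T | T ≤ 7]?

P(T ≤ 7) = 27/28.
Σ over the event: 1·3/14 + 2·1/7 + 4·3/14 + 5·3/28 + 6·5/28 + 7·3/28 = 26/7.
E[T | T ≤ 7] = (26/7) / (27/28) = 104/27.

104/27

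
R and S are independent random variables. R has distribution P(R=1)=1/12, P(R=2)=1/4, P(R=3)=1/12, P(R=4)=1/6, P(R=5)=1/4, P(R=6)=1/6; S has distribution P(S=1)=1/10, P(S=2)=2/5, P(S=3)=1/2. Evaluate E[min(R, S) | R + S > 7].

P(R + S > 7) = 11/40.
Summing min(R,S)·P(x,y) over outcomes with R + S > 7 gives 91/120.
E[min(R, S) | R + S > 7] = (91/120) / (11/40) = 91/33.

91/33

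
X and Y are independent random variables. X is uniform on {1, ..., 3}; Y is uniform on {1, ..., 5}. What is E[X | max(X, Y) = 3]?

Outcomes with max(X, Y) = 3: (1,3), (2,3), (3,1), (3,2), (3,3), each with probability 1/15.
E[X | max(X, Y) = 3] = (1 + 2 + 3 + 3 + 3) / 5 = 12/5.

12/5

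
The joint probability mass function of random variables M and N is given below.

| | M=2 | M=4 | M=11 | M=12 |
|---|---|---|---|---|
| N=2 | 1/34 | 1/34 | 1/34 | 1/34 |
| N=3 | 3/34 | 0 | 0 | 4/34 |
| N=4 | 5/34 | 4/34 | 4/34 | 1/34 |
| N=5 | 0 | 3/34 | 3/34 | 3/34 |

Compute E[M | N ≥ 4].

P(N ≥ 4) = 23/34.
Σ M·P over the event = 2·(5/34) + 4·(4/34) + 4·(3/34) + 11·(4/34) + 11·(3/34) + 12·(1/34) + 12·(3/34) = 163/34.
E[M | N ≥ 4] = (163/34) / (23/34) = 163/23.

163/23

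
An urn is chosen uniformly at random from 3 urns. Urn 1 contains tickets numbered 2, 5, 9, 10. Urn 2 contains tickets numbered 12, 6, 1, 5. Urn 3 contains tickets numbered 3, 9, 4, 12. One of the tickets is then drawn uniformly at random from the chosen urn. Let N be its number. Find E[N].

13/2

E[N | urn 1] = (2+5+9+10)/4 = 13/2.
E[N | urn 2] = (12+6+1+5)/4 = 6.
E[N | urn 3] = (3+9+4+12)/4 = 7.
By the law of total expectation,
E[N] = (1/3)·(13/2) + (1/3)·(6) + (1/3)·(7) = 13/2.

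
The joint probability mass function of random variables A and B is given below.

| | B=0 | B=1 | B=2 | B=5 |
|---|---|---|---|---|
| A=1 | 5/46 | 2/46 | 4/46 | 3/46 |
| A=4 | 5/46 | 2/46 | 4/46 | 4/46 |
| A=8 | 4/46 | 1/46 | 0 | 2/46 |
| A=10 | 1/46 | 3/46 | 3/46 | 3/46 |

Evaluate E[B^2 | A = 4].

P(A = 4) = 15/46.
Summing B^2·P(A=x,B=y) over the conditioning event gives 59/23.
E[B^2 | A = 4] = (59/23) / (15/46) = 118/15.

118/15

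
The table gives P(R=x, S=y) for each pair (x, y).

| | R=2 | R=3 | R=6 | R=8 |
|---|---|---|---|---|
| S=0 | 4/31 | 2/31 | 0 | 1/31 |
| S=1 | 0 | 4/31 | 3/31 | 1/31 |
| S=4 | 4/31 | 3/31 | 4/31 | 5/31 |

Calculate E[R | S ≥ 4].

81/16

P(S ≥ 4) = 16/31.
Σ R·P over the event = 2·(4/31) + 3·(3/31) + 6·(4/31) + 8·(5/31) = 81/31.
E[R | S ≥ 4] = (81/31) / (16/31) = 81/16.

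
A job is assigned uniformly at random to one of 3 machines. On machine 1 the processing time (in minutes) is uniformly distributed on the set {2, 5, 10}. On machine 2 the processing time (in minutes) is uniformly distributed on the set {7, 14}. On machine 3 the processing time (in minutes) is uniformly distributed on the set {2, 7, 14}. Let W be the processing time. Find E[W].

E[W | machine 1] = (2+5+10)/3 = 17/3.
E[W | machine 2] = (7+14)/2 = 21/2.
E[W | machine 3] = (2+7+14)/3 = 23/3.
By the law of total expectation,
E[W] = (1/3)·(17/3) + (1/3)·(21/2) + (1/3)·(23/3) = 143/18.

143/18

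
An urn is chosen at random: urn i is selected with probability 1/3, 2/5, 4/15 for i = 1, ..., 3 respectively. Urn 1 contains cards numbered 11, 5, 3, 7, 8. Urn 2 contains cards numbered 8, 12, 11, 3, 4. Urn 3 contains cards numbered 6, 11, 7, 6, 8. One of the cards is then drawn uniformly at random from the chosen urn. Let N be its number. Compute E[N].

E[N | urn 1] = (11+5+3+7+8)/5 = 34/5.
E[N | urn 2] = (8+12+11+3+4)/5 = 38/5.
E[N | urn 3] = (6+11+7+6+8)/5 = 38/5.
E[N] = (1/3)·(34/5) + (2/5)·(38/5) + (4/15)·(38/5) = 22/3.

22/3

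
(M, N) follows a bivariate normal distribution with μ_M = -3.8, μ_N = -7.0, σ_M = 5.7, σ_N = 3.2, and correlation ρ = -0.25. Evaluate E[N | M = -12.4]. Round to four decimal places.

-5.7930

The regression of N on M has slope ρ·σ_N/σ_M and passes through (μ_M, μ_N).
E[N | M=-12.4] = -7.0 + (-0.25)·(3.2/5.7)·(-12.4 − (-3.8)) = -7.0 + (-0.14035)·(-8.6) = -5.7930.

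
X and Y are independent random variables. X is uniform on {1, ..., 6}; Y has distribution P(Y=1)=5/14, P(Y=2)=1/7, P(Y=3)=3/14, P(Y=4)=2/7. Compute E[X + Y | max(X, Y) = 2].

P(max(X, Y) = 2) = 3/28.
Summing (X+Y)·P(x,y) over outcomes with max(X, Y) = 2 gives 29/84.
E[X + Y | max(X, Y) = 2] = (29/84) / (3/28) = 29/9.

29/9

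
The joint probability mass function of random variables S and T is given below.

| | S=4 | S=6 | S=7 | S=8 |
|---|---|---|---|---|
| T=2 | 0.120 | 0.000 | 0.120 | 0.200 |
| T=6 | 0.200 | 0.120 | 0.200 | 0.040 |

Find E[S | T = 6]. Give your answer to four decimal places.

5.7857

P(T = 6) = 0.560.
Σ S·P over the event = 4·(0.200) + 6·(0.120) + 7·(0.200) + 8·(0.040) = 3.240.
E[S | T = 6] = (3.240) / (0.560) = 5.7857.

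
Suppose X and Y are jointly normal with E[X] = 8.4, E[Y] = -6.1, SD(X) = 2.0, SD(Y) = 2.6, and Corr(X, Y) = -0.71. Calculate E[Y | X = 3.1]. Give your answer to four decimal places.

For a bivariate normal, E[Y | X=x] = μ_Y + ρ·(σ_Y/σ_X)·(x − μ_X).
E[Y | X=3.1] = -6.1 + (-0.71)·(2.6/2.0)·(3.1 − (8.4)) = -6.1 + (-0.923)·(-5.3) = -1.2081.

-1.2081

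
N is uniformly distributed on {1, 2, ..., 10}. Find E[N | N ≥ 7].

Given N ≥ 7, N is equally likely to be any of {7, 8, 9, 10}.
E[N | N ≥ 7] = (7 + 8 + 9 + 10) / 4 = 17/2.

17/2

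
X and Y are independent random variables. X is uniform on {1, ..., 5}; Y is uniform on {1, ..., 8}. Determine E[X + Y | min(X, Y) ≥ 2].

17/2

P(min(X, Y) ≥ 2) = 7/10.
Summing (X+Y)·P(x,y) over outcomes with min(X, Y) ≥ 2 gives 119/20.
E[X + Y | min(X, Y) ≥ 2] = (119/20) / (7/10) = 17/2.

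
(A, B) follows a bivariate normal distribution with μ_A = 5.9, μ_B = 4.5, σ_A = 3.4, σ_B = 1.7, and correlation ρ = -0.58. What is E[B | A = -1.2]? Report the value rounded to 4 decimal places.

6.5590

The regression of B on A has slope ρ·σ_B/σ_A and passes through (μ_A, μ_B).
E[B | A=-1.2] = 4.5 + (-0.58)·(1.7/3.4)·(-1.2 − (5.9)) = 4.5 + (-0.29)·(-7.1) = 6.5590.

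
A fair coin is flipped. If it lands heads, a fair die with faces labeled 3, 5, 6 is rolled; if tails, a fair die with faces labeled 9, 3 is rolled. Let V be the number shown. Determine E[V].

16/3

E[V | heads] = (3+5+6)/3 = 14/3.
E[V | tails] = (9+3)/2 = 6.
E[V] = (1/2)·(14/3) + (1/2)·(6) = 16/3.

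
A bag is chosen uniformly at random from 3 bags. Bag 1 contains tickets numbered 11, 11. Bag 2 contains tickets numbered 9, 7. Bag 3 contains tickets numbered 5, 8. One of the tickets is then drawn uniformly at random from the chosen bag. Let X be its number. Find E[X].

17/2

E[X | bag 1] = (11+11)/2 = 11.
E[X | bag 2] = (9+7)/2 = 8.
E[X | bag 3] = (5+8)/2 = 13/2.
E[X] = (1/3)·(11) + (1/3)·(8) + (1/3)·(13/2) = 17/2.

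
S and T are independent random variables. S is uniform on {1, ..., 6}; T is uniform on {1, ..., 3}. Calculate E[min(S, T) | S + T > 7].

Outcomes with S + T > 7: (5,3), (6,2), (6,3), each with probability 1/18.
E[min(S, T) | S + T > 7] = (3 + 2 + 3) / 3 = 8/3.

8/3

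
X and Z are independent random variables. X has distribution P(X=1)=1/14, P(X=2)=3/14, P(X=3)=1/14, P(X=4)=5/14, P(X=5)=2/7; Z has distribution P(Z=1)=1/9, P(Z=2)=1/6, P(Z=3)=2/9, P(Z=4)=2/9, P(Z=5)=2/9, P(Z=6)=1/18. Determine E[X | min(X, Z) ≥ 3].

P(min(X, Z) ≥ 3) = 65/126.
Summing X·P(x,y) over outcomes with min(X, Z) ≥ 3 gives 559/252.
E[X | min(X, Z) ≥ 3] = (559/252) / (65/126) = 43/10.

43/10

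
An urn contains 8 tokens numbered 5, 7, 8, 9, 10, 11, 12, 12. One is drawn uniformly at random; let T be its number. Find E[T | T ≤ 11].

P(T ≤ 11) = 3/4.
Σ over the event: 5·1/8 + 7·1/8 + 8·1/8 + 9·1/8 + 10·1/8 + 11·1/8 = 25/4.
E[T | T ≤ 11] = (25/4) / (3/4) = 25/3.

25/3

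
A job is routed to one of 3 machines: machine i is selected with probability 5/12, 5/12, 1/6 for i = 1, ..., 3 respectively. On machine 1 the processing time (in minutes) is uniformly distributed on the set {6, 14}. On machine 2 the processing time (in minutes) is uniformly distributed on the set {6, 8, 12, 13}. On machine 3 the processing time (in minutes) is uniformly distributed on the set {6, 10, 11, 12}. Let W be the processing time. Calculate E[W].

473/48

E[W | machine 1] = (6+14)/2 = 10.
E[W | machine 2] = (6+8+12+13)/4 = 39/4.
E[W | machine 3] = (6+10+11+12)/4 = 39/4.
E[W] = (5/12)·(10) + (5/12)·(39/4) + (1/6)·(39/4) = 473/48.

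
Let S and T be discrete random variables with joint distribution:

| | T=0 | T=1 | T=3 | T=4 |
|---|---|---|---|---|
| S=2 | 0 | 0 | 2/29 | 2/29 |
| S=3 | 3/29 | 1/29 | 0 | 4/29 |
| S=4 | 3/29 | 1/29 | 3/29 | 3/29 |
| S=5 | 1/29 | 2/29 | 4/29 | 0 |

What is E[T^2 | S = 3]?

P(S = 3) = 8/29.
Σ T^2·P over the event = 0·(3/29) + 1·(1/29) + 16·(4/29) = 65/29.
E[T^2 | S = 3] = (65/29) / (8/29) = 65/8.

65/8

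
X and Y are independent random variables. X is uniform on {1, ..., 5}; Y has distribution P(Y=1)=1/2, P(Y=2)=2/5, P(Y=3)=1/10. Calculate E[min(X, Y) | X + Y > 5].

15/8

P(X + Y > 5) = 8/25.
Summing min(X,Y)·P(x,y) over outcomes with X + Y > 5 gives 3/5.
E[min(X, Y) | X + Y > 5] = (3/5) / (8/25) = 15/8.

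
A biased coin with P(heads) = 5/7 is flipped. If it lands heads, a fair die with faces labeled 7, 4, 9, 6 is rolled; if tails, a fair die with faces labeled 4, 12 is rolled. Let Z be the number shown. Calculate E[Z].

E[Z | heads] = (7+4+9+6)/4 = 13/2.
E[Z | tails] = (4+12)/2 = 8.
E[Z] = (5/7)·(13/2) + (2/7)·(8) = 97/14.

97/14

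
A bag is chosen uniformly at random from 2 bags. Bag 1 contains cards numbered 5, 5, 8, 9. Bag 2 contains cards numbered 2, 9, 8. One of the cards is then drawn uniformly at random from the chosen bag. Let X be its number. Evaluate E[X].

157/24

E[X | bag 1] = (5+5+8+9)/4 = 27/4.
E[X | bag 2] = (2+9+8)/3 = 19/3.
By the law of total expectation,
E[X] = (1/2)·(27/4) + (1/2)·(19/3) = 157/24.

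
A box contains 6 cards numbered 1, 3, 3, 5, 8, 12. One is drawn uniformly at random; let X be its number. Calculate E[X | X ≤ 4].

P(X ≤ 4) = 1/2.
Σ over the event: 1·1/6 + 3·1/3 = 7/6.
E[X | X ≤ 4] = (7/6) / (1/2) = 7/3.

7/3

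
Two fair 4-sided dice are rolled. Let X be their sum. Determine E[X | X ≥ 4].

72/13

P(X ≥ 4) = 13/16.
Σ over the event: 4·3/16 + 5·1/4 + 6·3/16 + 7·1/8 + 8·1/16 = 9/2.
E[X | X ≥ 4] = (9/2) / (13/16) = 72/13.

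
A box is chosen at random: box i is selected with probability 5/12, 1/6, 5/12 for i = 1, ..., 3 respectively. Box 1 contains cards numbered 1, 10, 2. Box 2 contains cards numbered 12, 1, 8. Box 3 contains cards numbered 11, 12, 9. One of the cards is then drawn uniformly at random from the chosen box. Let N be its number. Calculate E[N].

E[N | box 1] = (1+10+2)/3 = 13/3.
E[N | box 2] = (12+1+8)/3 = 7.
E[N | box 3] = (11+12+9)/3 = 32/3.
By the law of total expectation,
E[N] = (5/12)·(13/3) + (1/6)·(7) + (5/12)·(32/3) = 89/12.

89/12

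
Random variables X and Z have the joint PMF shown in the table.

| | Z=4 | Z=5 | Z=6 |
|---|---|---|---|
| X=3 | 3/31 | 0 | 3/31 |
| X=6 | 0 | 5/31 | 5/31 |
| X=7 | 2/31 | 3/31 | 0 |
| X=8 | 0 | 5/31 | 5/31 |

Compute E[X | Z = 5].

7

P(Z = 5) = 13/31.
Σ X·P over the event = 6·(5/31) + 7·(3/31) + 8·(5/31) = 91/31.
E[X | Z = 5] = (91/31) / (13/31) = 7.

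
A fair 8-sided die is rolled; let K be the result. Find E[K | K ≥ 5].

Given K ≥ 5, K is equally likely to be any of {5, 6, 7, 8}.
E[K | K ≥ 5] = (5 + 6 + 7 + 8) / 4 = 13/2.

13/2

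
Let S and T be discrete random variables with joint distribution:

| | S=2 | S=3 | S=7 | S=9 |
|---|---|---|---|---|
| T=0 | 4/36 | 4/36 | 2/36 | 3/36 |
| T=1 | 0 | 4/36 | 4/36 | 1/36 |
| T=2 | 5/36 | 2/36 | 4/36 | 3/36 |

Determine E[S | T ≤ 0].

P(T ≤ 0) = 13/36.
Σ S·P over the event = 2·(4/36) + 3·(4/36) + 7·(2/36) + 9·(3/36) = 61/36.
E[S | T ≤ 0] = (61/36) / (13/36) = 61/13.

61/13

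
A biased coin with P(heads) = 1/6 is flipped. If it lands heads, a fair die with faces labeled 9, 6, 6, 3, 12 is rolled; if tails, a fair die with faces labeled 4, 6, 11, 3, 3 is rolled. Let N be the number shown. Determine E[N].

57/10

E[N | heads] = (9+6+6+3+12)/5 = 36/5.
E[N | tails] = (4+6+11+3+3)/5 = 27/5.
E[N] = (1/6)·(36/5) + (5/6)·(27/5) = 57/10.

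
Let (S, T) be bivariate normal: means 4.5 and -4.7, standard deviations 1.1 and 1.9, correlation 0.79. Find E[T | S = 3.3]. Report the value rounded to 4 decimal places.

The regression of T on S has slope ρ·σ_T/σ_S and passes through (μ_S, μ_T).
E[T | S=3.3] = -4.7 + (0.79)·(1.9/1.1)·(3.3 − (4.5)) = -4.7 + (1.36455)·(-1.2) = -6.3375.

-6.3375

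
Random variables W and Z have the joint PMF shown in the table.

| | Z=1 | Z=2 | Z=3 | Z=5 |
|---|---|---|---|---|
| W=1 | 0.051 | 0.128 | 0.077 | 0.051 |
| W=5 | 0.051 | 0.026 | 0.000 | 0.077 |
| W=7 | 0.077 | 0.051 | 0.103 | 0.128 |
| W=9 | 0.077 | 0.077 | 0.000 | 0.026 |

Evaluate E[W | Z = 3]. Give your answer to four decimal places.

4.4333

P(Z = 3) = 0.180.
Σ W·P over the event = 1·(0.077) + 7·(0.103) = 0.798.
E[W | Z = 3] = (0.798) / (0.180) = 4.4333.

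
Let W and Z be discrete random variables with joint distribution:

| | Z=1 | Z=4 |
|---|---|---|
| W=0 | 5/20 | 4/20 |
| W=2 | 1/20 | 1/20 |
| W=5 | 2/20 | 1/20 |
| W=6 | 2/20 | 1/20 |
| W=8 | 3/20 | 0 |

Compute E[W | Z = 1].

48/13

P(Z = 1) = 13/20.
Σ W·P over the event = 0·(5/20) + 2·(1/20) + 5·(2/20) + 6·(2/20) + 8·(3/20) = 12/5.
E[W | Z = 1] = (12/5) / (13/20) = 48/13.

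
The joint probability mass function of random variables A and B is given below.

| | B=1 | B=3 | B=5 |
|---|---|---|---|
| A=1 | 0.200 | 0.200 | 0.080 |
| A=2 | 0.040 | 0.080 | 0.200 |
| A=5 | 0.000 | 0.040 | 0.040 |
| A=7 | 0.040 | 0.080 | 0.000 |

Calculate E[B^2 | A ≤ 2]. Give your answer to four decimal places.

12.2000

P(A ≤ 2) = 0.800.
Σ B^2·P over the event = 1·(0.200) + 9·(0.200) + 25·(0.080) + 1·(0.040) + 9·(0.080) + 25·(0.200) = 9.760.
E[B^2 | A ≤ 2] = (9.760) / (0.800) = 12.2000.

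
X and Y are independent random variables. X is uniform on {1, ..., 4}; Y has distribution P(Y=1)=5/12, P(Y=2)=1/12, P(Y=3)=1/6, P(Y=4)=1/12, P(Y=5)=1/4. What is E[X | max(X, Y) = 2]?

13/7

P(max(X, Y) = 2) = 7/48.
Summing X·P(x,y) over outcomes with max(X, Y) = 2 gives 13/48.
E[X | max(X, Y) = 2] = (13/48) / (7/48) = 13/7.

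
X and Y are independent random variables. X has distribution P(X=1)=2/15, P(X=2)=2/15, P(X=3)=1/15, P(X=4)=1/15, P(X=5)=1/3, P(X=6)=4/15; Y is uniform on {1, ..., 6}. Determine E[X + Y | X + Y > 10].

147/13

P(X + Y > 10) = 13/90.
Summing (X+Y)·P(x,y) over outcomes with X + Y > 10 gives 49/30.
E[X + Y | X + Y > 10] = (49/30) / (13/90) = 147/13.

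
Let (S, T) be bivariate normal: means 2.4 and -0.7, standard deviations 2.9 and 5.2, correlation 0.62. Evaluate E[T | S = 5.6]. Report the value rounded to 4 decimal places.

For a bivariate normal, E[T | S=x] = μ_T + ρ·(σ_T/σ_S)·(x − μ_S).
E[T | S=5.6] = -0.7 + (0.62)·(5.2/2.9)·(5.6 − (2.4)) = -0.7 + (1.11172)·(3.2) = 2.8575.

2.8575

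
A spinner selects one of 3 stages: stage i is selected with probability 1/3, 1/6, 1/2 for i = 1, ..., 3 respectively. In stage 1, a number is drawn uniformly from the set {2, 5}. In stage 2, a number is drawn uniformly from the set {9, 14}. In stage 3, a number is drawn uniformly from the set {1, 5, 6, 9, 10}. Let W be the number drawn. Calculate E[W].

E[W | stage 1] = (2+5)/2 = 7/2.
E[W | stage 2] = (9+14)/2 = 23/2.
E[W | stage 3] = (1+5+6+9+10)/5 = 31/5.
E[W] = (1/3)·(7/2) + (1/6)·(23/2) + (1/2)·(31/5) = 371/60.

371/60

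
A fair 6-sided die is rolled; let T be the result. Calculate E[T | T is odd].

3

Given T is odd, T is equally likely to be any of {1, 3, 5}.
E[T | T is odd] = (1 + 3 + 5) / 3 = 3.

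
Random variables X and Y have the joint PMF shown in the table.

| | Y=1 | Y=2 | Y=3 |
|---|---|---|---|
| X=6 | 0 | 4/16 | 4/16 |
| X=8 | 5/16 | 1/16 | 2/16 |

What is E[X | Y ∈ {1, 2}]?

36/5

P(Y ∈ {1, 2}) = 5/8.
Σ X·P over the event = 6·(4/16) + 8·(5/16) + 8·(1/16) = 9/2.
E[X | Y ∈ {1, 2}] = (9/2) / (5/8) = 36/5.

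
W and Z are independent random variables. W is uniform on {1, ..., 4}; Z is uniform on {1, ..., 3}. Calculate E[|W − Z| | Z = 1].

3/2

Outcomes with Z = 1: (1,1), (2,1), (3,1), (4,1), each with probability 1/12.
E[|W − Z| | Z = 1] = (0 + 1 + 2 + 3) / 4 = 3/2.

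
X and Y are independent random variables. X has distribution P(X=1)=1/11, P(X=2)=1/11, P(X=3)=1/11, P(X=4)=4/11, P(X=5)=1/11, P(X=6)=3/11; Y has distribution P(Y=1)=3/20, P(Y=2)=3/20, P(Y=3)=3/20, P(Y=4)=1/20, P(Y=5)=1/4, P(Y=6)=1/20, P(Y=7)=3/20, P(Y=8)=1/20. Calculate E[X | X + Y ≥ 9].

491/103

P(X + Y ≥ 9) = 103/220.
Summing X·P(x,y) over outcomes with X + Y ≥ 9 gives 491/220.
E[X | X + Y ≥ 9] = (491/220) / (103/220) = 491/103.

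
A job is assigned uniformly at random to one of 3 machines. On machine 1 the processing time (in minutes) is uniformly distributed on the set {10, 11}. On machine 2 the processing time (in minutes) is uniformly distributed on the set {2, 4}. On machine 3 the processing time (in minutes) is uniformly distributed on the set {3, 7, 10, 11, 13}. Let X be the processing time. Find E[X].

E[X | machine 1] = (10+11)/2 = 21/2.
E[X | machine 2] = (2+4)/2 = 3.
E[X | machine 3] = (3+7+10+11+13)/5 = 44/5.
By the law of total expectation,
E[X] = (1/3)·(21/2) + (1/3)·(3) + (1/3)·(44/5) = 223/30.

223/30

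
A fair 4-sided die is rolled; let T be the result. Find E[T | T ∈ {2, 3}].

5/2

P(T ∈ {2, 3}) = 1/2.
Σ over the event: 2·1/4 + 3·1/4 = 5/4.
E[T | T ∈ {2, 3}] = (5/4) / (1/2) = 5/2.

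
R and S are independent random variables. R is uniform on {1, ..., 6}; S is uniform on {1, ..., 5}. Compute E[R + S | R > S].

7

P(R > S) = 1/2.
Summing (R+S)·P(x,y) over outcomes with R > S gives 7/2.
E[R + S | R > S] = (7/2) / (1/2) = 7.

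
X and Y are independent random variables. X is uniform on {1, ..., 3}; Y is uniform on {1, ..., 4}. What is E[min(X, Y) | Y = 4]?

Outcomes with Y = 4: (1,4), (2,4), (3,4), each with probability 1/12.
E[min(X, Y) | Y = 4] = (1 + 2 + 3) / 3 = 2.

2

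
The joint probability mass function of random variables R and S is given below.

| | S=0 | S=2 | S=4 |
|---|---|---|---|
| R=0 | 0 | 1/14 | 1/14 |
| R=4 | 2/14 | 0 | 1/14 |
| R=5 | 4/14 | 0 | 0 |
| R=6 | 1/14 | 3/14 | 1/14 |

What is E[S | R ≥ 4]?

7/6

P(R ≥ 4) = 6/7.
Σ S·P over the event = 0·(2/14) + 4·(1/14) + 0·(4/14) + 0·(1/14) + 2·(3/14) + 4·(1/14) = 1.
E[S | R ≥ 4] = (1) / (6/7) = 7/6.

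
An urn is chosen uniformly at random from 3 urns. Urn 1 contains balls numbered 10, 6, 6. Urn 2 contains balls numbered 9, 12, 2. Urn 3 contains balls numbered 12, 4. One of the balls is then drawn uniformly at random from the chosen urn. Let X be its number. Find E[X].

E[X | urn 1] = (10+6+6)/3 = 22/3.
E[X | urn 2] = (9+12+2)/3 = 23/3.
E[X | urn 3] = (12+4)/2 = 8.
By the law of total expectation,
E[X] = (1/3)·(22/3) + (1/3)·(23/3) + (1/3)·(8) = 23/3.

23/3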